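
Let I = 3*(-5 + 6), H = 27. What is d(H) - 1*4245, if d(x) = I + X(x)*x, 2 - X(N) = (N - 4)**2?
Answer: -18471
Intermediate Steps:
I = 3 (I = 3*1 = 3)
X(N) = 2 - (-4 + N)**2 (X(N) = 2 - (N - 4)**2 = 2 - (-4 + N)**2)
d(x) = 3 + x*(2 - (-4 + x)**2) (d(x) = 3 + (2 - (-4 + x)**2)*x = 3 + x*(2 - (-4 + x)**2))
d(H) - 1*4245 = (3 - 1*27*(-2 + (-4 + 27)**2)) - 1*4245 = (3 - 1*27*(-2 + 23**2)) - 4245 = (3 - 1*27*(-2 + 529)) - 4245 = (3 - 1*27*527) - 4245 = (3 - 14229) - 4245 = -14226 - 4245 = -18471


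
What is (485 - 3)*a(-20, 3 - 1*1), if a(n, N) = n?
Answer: -9640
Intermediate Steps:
(485 - 3)*a(-20, 3 - 1*1) = (485 - 3)*(-20) = 482*(-20) = -9640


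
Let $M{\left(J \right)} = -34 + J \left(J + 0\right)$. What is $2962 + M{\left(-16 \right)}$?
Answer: $3184$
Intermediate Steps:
$M{\left(J \right)} = -34 + J^{2}$ ($M{\left(J \right)} = -34 + J J = -34 + J^{2}$)
$2962 + M{\left(-16 \right)} = 2962 - \left(34 - \left(-16\right)^{2}\right) = 2962 + \left(-34 + 256\right) = 2962 + 222 = 3184$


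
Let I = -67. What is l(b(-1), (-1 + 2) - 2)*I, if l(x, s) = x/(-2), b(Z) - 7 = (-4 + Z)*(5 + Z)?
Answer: -871/2 ≈ -435.50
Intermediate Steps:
b(Z) = 7 + (-4 + Z)*(5 + Z)
l(x, s) = -x/2 (l(x, s) = x*(-½) = -x/2)
l(b(-1), (-1 + 2) - 2)*I = -(-13 - 1 + (-1)²)/2*(-67) = -(-13 - 1 + 1)/2*(-67) = -½*(-13)*(-67) = (13/2)*(-67) = -871/2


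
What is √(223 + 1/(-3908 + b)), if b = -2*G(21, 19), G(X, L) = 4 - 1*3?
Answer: 3*√378804710/3910 ≈ 14.933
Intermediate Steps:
G(X, L) = 1 (G(X, L) = 4 - 3 = 1)
b = -2 (b = -2*1 = -2)
√(223 + 1/(-3908 + b)) = √(223 + 1/(-3908 - 2)) = √(223 + 1/(-3910)) = √(223 - 1/3910) = √(871929/3910) = 3*√378804710/3910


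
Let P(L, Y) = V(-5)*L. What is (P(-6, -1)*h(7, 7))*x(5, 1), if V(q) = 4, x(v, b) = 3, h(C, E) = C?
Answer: -504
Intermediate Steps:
P(L, Y) = 4*L
(P(-6, -1)*h(7, 7))*x(5, 1) = ((4*(-6))*7)*3 = -24*7*3 = -168*3 = -504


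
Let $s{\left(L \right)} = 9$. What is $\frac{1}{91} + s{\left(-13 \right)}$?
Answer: $\frac{820}{91} \approx 9.011$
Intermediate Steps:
$\frac{1}{91} + s{\left(-13 \right)} = \frac{1}{91} + 9 = \frac{820}{91}$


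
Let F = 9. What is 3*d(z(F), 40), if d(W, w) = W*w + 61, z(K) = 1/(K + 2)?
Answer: 2133/11 ≈ 193.91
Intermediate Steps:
z(K) = 1/(2 + K)
d(W, w) = 61 + W*w
3*d(z(F), 40) = 3*(61 + 40/(2 + 9)) = 3*(61 + 40/11) = 3*(711/11) = 2133/11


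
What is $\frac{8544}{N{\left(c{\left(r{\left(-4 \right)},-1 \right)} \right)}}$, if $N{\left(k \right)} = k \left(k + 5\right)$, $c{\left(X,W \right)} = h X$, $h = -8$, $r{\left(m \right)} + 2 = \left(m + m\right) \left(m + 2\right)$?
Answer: $\frac{534}{749} \approx 0.71295$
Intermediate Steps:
$r{\left(m \right)} = -2 + 2 m \left(2 + m\right)$ ($r{\left(m \right)} = -2 + \left(m + m\right) \left(m + 2\right) = -2 + 2 m \left(2 + m\right)$)
$c{\left(X,W \right)} = - 8 X$
$N{\left(k \right)} = k \left(5 + k\right)$
$\frac{8544}{N{\left(c{\left(r{\left(-4 \right)},-1 \right)} \right)}} = \frac{8544}{- 8 \left(-2 + 2 \left(-4\right)^{2} + 4 \left(-4\right)\right) \left(5 - 8 \left(-2 + 2 \left(-4\right)^{2} + 4 \left(-4\right)\right)\right)} = \frac{8544}{- 8 \left(-2 + 2 \cdot 16 - 16\right) \left(5 - 8 \left(-2 + 2 \cdot 16 - 16\right)\right)} = \frac{8544}{- 8 \left(-2 + 32 - 16\right) \left(5 - 8 \left(-2 + 32 - 16\right)\right)} = \frac{8544}{\left(-8\right) 14 \left(5 - 112\right)} = \frac{8544}{\left(-112\right) \left(5 - 112\right)} = \frac{8544}{\left(-112\right) \left(-107\right)} = \frac{8544}{11984} = 8544 \cdot \frac{1}{11984} = \frac{534}{749}$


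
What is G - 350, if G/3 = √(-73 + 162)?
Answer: -350 + 3*√89 ≈ -321.70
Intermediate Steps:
G = 3*√89 (G = 3*√(-73 + 162) = 3*√89 ≈ 28.302)
G - 350 = 3*√89 - 350 = -350 + 3*√89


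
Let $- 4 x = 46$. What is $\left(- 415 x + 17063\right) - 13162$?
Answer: $\frac{17347}{2} \approx 8673.5$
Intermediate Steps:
$x = - \frac{23}{2}$ ($x = \left(- \frac{1}{4}\right) 46 = - \frac{23}{2} \approx -11.5$)
$\left(- 415 x + 17063\right) - 13162 = \left(\left(-415\right) \left(- \frac{23}{2}\right) + 17063\right) - 13162 = \left(\frac{9545}{2} + 17063\right) - 13162 = \frac{43671}{2} - 13162 = \frac{17347}{2}$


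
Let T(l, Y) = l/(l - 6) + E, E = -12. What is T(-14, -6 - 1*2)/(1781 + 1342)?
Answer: -113/31230 ≈ -0.0036183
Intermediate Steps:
T(l, Y) = -12 + l/(-6 + l) (T(l, Y) = l/(l - 6) - 12 = l/(-6 + l) - 12 = -12 + l/(-6 + l))
T(-14, -6 - 1*2)/(1781 + 1342) = ((72 - 11*(-14))/(-6 - 14))/(1781 + 1342) = ((72 + 154)/(-20))/3123 = (-1/20*226)/3123 = (1/3123)*(-113/10) = -113/31230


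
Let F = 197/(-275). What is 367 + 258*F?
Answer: 50099/275 ≈ 182.18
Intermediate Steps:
F = -197/275 (F = 197*(-1/275) = -197/275 ≈ -0.71636)
367 + 258*F = 367 + 258*(-197/275) = 367 - 50826/275 = 50099/275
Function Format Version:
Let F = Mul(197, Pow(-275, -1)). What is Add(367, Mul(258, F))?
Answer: Rational(50099, 275) ≈ 182.18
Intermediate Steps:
F = Rational(-197, 275) (F = Mul(197, Rational(-1, 275)) = Rational(-197, 275) ≈ -0.71636)
Add(367, Mul(258, F)) = Add(367, Mul(258, Rational(-197, 275))) = Add(367, Rational(-50826, 275)) = Rational(50099, 275)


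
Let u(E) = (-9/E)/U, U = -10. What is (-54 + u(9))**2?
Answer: 290521/100 ≈ 2905.2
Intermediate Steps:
u(E) = 9/(10*E) (u(E) = -9/E/(-10) = -9/E*(-1/10) = 9/(10*E))
(-54 + u(9))**2 = (-54 + (9/10)/9)**2 = (-54 + (9/10)*(1/9))**2 = (-54 + 1/10)**2 = (-539/10)**2 = 290521/100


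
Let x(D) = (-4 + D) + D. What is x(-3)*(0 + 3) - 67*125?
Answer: -8405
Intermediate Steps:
x(D) = -4 + 2*D
x(-3)*(0 + 3) - 67*125 = (-4 + 2*(-3))*(0 + 3) - 67*125 = (-4 - 6)*3 - 8375 = -10*3 - 8375 = -30 - 8375 = -8405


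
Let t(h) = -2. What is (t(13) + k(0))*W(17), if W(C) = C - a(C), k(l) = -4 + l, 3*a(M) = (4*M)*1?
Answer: 34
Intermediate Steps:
a(M) = 4*M/3 (a(M) = ((4*M)*1)/3 = (4*M)/3 = 4*M/3)
W(C) = -C/3 (W(C) = C - 4*C/3 = -C/3)
(t(13) + k(0))*W(17) = (-2 + (-4 + 0))*(-⅓*17) = (-2 - 4)*(-17/3) = -6*(-17/3) = 34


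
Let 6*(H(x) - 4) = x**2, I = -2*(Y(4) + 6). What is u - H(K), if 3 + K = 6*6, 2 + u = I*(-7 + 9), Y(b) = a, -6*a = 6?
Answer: -415/2 ≈ -207.50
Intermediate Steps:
a = -1 (a = -1/6*6 = -1)
Y(b) = -1
I = -10 (I = -2*(-1 + 6) = -2*5 = -10)
u = -22 (u = -2 - 10*(-7 + 9) = -2 - 10*2 = -2 - 20 = -22)
K = 33 (K = -3 + 6*6 = -3 + 36 = 33)
H(x) = 4 + x**2/6
u - H(K) = -22 - (4 + (1/6)*33**2) = -22 - (4 + (1/6)*1089) = -22 - (4 + 363/2) = -22 - 1*371/2 = -22 - 371/2 = -415/2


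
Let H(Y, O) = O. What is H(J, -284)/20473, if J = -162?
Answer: -284/20473 ≈ -0.013872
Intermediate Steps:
H(J, -284)/20473 = -284/20473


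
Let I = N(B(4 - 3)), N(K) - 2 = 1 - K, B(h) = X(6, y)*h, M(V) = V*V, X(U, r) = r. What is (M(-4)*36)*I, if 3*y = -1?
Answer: 1920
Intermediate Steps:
y = -⅓ (y = (⅓)*(-1) = -⅓ ≈ -0.33333)
M(V) = V²
B(h) = -h/3
N(K) = 3 - K (N(K) = 2 + (1 - K) = 3 - K)
I = 10/3 (I = 3 - (-1)*(4 - 3)/3 = 3 - (-1)/3 = 3 - 1*(-⅓) = 3 + ⅓ = 10/3 ≈ 3.3333)
(M(-4)*36)*I = ((-4)²*36)*(10/3) = (16*36)*(10/3) = 576*(10/3) = 1920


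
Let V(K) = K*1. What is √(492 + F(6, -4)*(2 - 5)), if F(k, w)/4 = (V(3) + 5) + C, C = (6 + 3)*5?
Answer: 12*I ≈ 12.0*I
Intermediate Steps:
V(K) = K
C = 45 (C = 9*5 = 45)
F(k, w) = 212 (F(k, w) = 4*((3 + 5) + 45) = 4*(8 + 45) = 4*53 = 212)
√(492 + F(6, -4)*(2 - 5)) = √(492 + 212*(2 - 5)) = √(492 + 212*(-3)) = √(492 - 636) = √(-144) = 12*I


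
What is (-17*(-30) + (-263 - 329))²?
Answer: 6724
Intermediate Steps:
(-17*(-30) + (-263 - 329))² = (510 - 592)² = (-82)² = 6724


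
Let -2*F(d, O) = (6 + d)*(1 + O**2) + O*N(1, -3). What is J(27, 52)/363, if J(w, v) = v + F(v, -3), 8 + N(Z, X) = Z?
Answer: -497/726 ≈ -0.68457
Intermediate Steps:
N(Z, X) = -8 + Z
F(d, O) = 7*O/2 - (1 + O**2)*(6 + d)/2 (F(d, O) = -((6 + d)*(1 + O**2) + O*(-8 + 1))/2 = -((1 + O**2)*(6 + d) + O*(-7))/2 = -((1 + O**2)*(6 + d) - 7*O)/2 = -(-7*O + (1 + O**2)*(6 + d))/2 = 7*O/2 - (1 + O**2)*(6 + d)/2)
J(w, v) = -81/2 - 4*v (J(w, v) = v + (-3 - 3*(-3)**2 - v/2 + (7/2)*(-3) - 1/2*v*(-3)**2) = v + (-3 - 3*9 - v/2 - 21/2 - 1/2*v*9) = v + (-3 - 27 - v/2 - 21/2 - 9*v/2) = v + (-81/2 - 5*v) = -81/2 - 4*v)
J(27, 52)/363 = (-81/2 - 4*52)/363 = (-81/2 - 208)*(1/363) = -497/2*1/363 = -497/726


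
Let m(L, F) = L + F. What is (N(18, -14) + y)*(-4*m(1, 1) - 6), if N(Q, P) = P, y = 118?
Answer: -1456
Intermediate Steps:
m(L, F) = F + L
(N(18, -14) + y)*(-4*m(1, 1) - 6) = (-14 + 118)*(-4*(1 + 1) - 6) = 104*(-4*2 - 6) = 104*(-8 - 6) = 104*(-14) = -1456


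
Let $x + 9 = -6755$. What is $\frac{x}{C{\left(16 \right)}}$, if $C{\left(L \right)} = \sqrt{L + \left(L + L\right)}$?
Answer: $- \frac{1691 \sqrt{3}}{3} \approx -976.3$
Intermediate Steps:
$x = -6764$ ($x = -9 - 6755 = -6764$)
$C{\left(L \right)} = \sqrt{3} \sqrt{L}$ ($C{\left(L \right)} = \sqrt{L + 2 L} = \sqrt{3 L} = \sqrt{3} \sqrt{L}$)
$\frac{x}{C{\left(16 \right)}} = - \frac{6764}{\sqrt{3} \sqrt{16}} = - \frac{6764}{\sqrt{3} \cdot 4} = - \frac{6764}{4 \sqrt{3}} = - 6764 \frac{\sqrt{3}}{12} = - \frac{1691 \sqrt{3}}{3}$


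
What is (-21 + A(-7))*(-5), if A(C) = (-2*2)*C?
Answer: -35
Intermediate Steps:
A(C) = -4*C
(-21 + A(-7))*(-5) = (-21 - 4*(-7))*(-5) = (-21 + 28)*(-5) = 7*(-5) = -35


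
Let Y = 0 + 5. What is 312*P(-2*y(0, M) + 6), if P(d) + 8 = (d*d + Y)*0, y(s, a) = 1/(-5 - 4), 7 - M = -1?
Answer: -2496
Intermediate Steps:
M = 8 (M = 7 - 1*(-1) = 7 + 1 = 8)
Y = 5
y(s, a) = -⅑ (y(s, a) = 1/(-9) = -⅑)
P(d) = -8 (P(d) = -8 + (d*d + 5)*0 = -8 + (d² + 5)*0 = -8 + (5 + d²)*0 = -8 + 0 = -8)
312*P(-2*y(0, M) + 6) = 312*(-8) = -2496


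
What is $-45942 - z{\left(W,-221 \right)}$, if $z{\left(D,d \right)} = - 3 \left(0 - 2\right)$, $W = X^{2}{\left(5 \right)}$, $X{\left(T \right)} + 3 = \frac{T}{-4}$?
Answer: $-45948$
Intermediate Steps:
$X{\left(T \right)} = -3 - \frac{T}{4}$ ($X{\left(T \right)} = -3 + \frac{T}{-4} = -3 + T \left(- \frac{1}{4}\right) = -3 - \frac{T}{4}$)
$W = \frac{289}{16}$ ($W = \left(-3 - \frac{5}{4}\right)^{2} = \left(- \frac{17}{4}\right)^{2} = \frac{289}{16} \approx 18.063$)
$z{\left(D,d \right)} = 6$ ($z{\left(D,d \right)} = \left(-3\right) \left(-2\right) = 6$)
$-45942 - z{\left(W,-221 \right)} = -45942 - 6 = -45948$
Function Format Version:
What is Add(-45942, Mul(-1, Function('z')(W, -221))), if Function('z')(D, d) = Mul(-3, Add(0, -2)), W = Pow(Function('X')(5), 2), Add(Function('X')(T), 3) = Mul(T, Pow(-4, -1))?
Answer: -45948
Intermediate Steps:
Function('X')(T) = Add(-3, Mul(Rational(-1, 4), T)) (Function('X')(T) = Add(-3, Mul(T, Pow(-4, -1))) = Add(-3, Mul(T, Rational(-1, 4))) = Add(-3, Mul(Rational(-1, 4), T)))
W = Rational(289, 16) (W = Pow(Add(-3, Mul(Rational(-1, 4), 5)), 2) = Pow(Add(-3, Rational(-5, 4)), 2) = Pow(Rational(-17, 4), 2) = Rational(289, 16) ≈ 18.063)
Function('z')(D, d) = 6 (Function('z')(D, d) = Mul(-3, -2) = 6)
Add(-45942, Mul(-1, Function('z')(W, -221))) = Add(-45942, Mul(-1, 6)) = Add(-45942, -6) = -45948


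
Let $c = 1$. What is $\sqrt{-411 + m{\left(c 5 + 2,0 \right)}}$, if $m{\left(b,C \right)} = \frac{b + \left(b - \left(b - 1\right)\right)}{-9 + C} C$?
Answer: $i \sqrt{411} \approx 20.273 i$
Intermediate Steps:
$m{\left(b,C \right)} = \frac{C \left(1 + b\right)}{-9 + C}$ ($m{\left(b,C \right)} = \frac{b + \left(b - \left(-1 + b\right)\right)}{-9 + C} C = \frac{b + 1}{-9 + C} C = \frac{1 + b}{-9 + C} C = \frac{C \left(1 + b\right)}{-9 + C}$)
$\sqrt{-411 + m{\left(c 5 + 2,0 \right)}} = \sqrt{-411 + \frac{0 \left(1 + \left(1 \cdot 5 + 2\right)\right)}{-9 + 0}} = \sqrt{-411 + \frac{0 \left(1 + \left(5 + 2\right)\right)}{-9}} = \sqrt{-411 + 0 \left(- \frac{1}{9}\right) \left(1 + 7\right)} = \sqrt{-411 + 0 \left(- \frac{1}{9}\right) 8} = \sqrt{-411 + 0} = \sqrt{-411} = i \sqrt{411}$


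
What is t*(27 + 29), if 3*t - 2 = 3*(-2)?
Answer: -224/3 ≈ -74.667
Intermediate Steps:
t = -4/3 (t = ⅔ + (3*(-2))/3 = ⅔ + (⅓)*(-6) = ⅔ - 2 = -4/3 ≈ -1.3333)
t*(27 + 29) = -4*(27 + 29)/3 = -4/3*56 = -224/3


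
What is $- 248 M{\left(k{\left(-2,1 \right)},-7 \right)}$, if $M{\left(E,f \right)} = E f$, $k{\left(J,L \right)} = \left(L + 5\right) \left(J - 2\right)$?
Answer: $-41664$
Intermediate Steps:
$k{\left(J,L \right)} = \left(-2 + J\right) \left(5 + L\right)$ ($k{\left(J,L \right)} = \left(5 + L\right) \left(-2 + J\right) = \left(-2 + J\right) \left(5 + L\right)$)
$- 248 M{\left(k{\left(-2,1 \right)},-7 \right)} = - 248 \left(-10 - 2 + 5 \left(-2\right) - 2\right) \left(-7\right) = - 248 \left(-10 - 2 - 10 - 2\right) \left(-7\right) = - 248 \left(\left(-24\right) \left(-7\right)\right) = \left(-248\right) 168 = -41664$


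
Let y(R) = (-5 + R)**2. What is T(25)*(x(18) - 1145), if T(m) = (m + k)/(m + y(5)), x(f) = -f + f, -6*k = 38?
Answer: -12824/15 ≈ -854.93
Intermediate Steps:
k = -19/3 (k = -1/6*38 = -19/3 ≈ -6.3333)
x(f) = 0
T(m) = (-19/3 + m)/m (T(m) = (m - 19/3)/(m + (-5 + 5)**2) = (-19/3 + m)/(m + 0**2) = (-19/3 + m)/(m + 0) = (-19/3 + m)/m)
T(25)*(x(18) - 1145) = ((-19/3 + 25)/25)*(0 - 1145) = ((1/25)*(56/3))*(-1145) = (56/75)*(-1145) = -12824/15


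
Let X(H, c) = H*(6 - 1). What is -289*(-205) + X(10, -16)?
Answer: 59295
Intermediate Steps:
X(H, c) = 5*H (X(H, c) = H*5 = 5*H)
-289*(-205) + X(10, -16) = -289*(-205) + 5*10 = 59245 + 50 = 59295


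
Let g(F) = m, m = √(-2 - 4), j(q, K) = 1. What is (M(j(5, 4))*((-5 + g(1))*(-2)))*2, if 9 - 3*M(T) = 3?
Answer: 40 - 8*I*√6 ≈ 40.0 - 19.596*I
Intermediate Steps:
m = I*√6 (m = √(-6) = I*√6 ≈ 2.4495*I)
g(F) = I*√6
M(T) = 2 (M(T) = 3 - ⅓*3 = 3 - 1 = 2)
(M(j(5, 4))*((-5 + g(1))*(-2)))*2 = (2*((-5 + I*√6)*(-2)))*2 = (2*(10 - 2*I*√6))*2 = (20 - 4*I*√6)*2 = 40 - 8*I*√6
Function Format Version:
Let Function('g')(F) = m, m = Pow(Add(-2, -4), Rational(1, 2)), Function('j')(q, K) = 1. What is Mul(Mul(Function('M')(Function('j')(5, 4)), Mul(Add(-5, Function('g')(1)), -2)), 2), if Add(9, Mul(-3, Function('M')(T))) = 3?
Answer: Add(40, Mul(-8, I, Pow(6, Rational(1, 2)))) ≈ Add(40.000, Mul(-19.596, I))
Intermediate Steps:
m = Mul(I, Pow(6, Rational(1, 2))) (m = Pow(-6, Rational(1, 2)) = Mul(I, Pow(6, Rational(1, 2))) ≈ Mul(2.4495, I))
Function('g')(F) = Mul(I, Pow(6, Rational(1, 2)))
Function('M')(T) = 2 (Function('M')(T) = Add(3, Mul(Rational(-1, 3), 3)) = Add(3, -1) = 2)
Mul(Mul(Function('M')(Function('j')(5, 4)), Mul(Add(-5, Function('g')(1)), -2)), 2) = Mul(Mul(2, Mul(Add(-5, Mul(I, Pow(6, Rational(1, 2)))), -2)), 2) = Mul(Mul(2, Add(10, Mul(-2, I, Pow(6, Rational(1, 2))))), 2) = Mul(Add(20, Mul(-4, I, Pow(6, Rational(1, 2)))), 2) = Add(40, Mul(-8, I, Pow(6, Rational(1, 2))))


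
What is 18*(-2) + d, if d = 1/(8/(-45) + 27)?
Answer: -43407/1207 ≈ -35.963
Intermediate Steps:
d = 45/1207 (d = 1/(8*(-1/45) + 27) = 1/(-8/45 + 27) = 1/(1207/45) = 45/1207 ≈ 0.037283)
18*(-2) + d = 18*(-2) + 45/1207 = -36 + 45/1207 = -43407/1207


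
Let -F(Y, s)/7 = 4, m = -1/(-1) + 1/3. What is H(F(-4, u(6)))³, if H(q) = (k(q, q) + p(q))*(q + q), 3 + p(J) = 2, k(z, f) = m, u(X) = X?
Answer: -175616/27 ≈ -6504.3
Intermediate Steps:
m = 4/3 (m = -1*(-1) + 1*(⅓) = 1 + ⅓ = 4/3 ≈ 1.3333)
k(z, f) = 4/3
p(J) = -1 (p(J) = -3 + 2 = -1)
F(Y, s) = -28 (F(Y, s) = -7*4 = -28)
H(q) = 2*q/3 (H(q) = (4/3 - 1)*(q + q) = (2*q)/3 = 2*q/3)
H(F(-4, u(6)))³ = ((⅔)*(-28))³ = (-56/3)³ = -175616/27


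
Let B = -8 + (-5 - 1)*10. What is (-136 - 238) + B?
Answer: -442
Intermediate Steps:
B = -68 (B = -8 - 6*10 = -8 - 60 = -68)
(-136 - 238) + B = (-136 - 238) - 68 = -374 - 68 = -442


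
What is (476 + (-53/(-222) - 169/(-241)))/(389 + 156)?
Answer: 25517243/29158590 ≈ 0.87512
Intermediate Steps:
(476 + (-53/(-222) - 169/(-241)))/(389 + 156) = (476 + (-53*(-1/222) - 169*(-1/241)))/545 = (476 + (53/222 + 169/241))*(1/545) = (476 + 50291/53502)*(1/545) = (25517243/53502)*(1/545) = 25517243/29158590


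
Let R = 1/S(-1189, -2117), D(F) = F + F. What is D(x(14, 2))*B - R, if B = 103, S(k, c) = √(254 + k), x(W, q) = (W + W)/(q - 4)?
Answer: -2884 + I*√935/935 ≈ -2884.0 + 0.032704*I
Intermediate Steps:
x(W, q) = 2*W/(-4 + q) (x(W, q) = (2*W)/(-4 + q) = 2*W/(-4 + q))
D(F) = 2*F
R = -I*√935/935 (R = 1/(√(254 - 1189)) = 1/(√(-935)) = 1/(I*√935) = -I*√935/935 ≈ -0.032704*I)
D(x(14, 2))*B - R = (2*(2*14/(-4 + 2)))*103 - (-1)*I*√935/935 = (2*(2*14/(-2)))*103 + I*√935/935 = (2*(2*14*(-½)))*103 + I*√935/935 = (2*(-14))*103 + I*√935/935 = -28*103 + I*√935/935 = -2884 + I*√935/935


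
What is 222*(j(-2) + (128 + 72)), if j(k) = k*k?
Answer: 45288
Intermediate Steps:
j(k) = k**2
222*(j(-2) + (128 + 72)) = 222*((-2)**2 + (128 + 72)) = 222*(4 + 200) = 222*204 = 45288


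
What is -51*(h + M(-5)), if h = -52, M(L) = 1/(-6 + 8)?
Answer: 5253/2 ≈ 2626.5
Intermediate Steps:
M(L) = ½ (M(L) = 1/2 = ½)
-51*(h + M(-5)) = -51*(-52 + ½) = -51*(-103/2) = 5253/2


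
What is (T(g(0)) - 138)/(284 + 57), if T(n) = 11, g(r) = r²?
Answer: -127/341 ≈ -0.37243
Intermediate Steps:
(T(g(0)) - 138)/(284 + 57) = (11 - 138)/(284 + 57) = -127/341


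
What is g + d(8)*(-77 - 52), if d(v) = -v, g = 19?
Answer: 1051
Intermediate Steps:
g + d(8)*(-77 - 52) = 19 + (-1*8)*(-77 - 52) = 19 - 8*(-129) = 19 + 1032 = 1051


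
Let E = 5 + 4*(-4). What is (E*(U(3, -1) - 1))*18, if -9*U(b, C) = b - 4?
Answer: 176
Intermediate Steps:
U(b, C) = 4/9 - b/9 (U(b, C) = -(b - 4)/9 = -(-4 + b)/9 = 4/9 - b/9)
E = -11 (E = 5 - 16 = -11)
(E*(U(3, -1) - 1))*18 = -11*((4/9 - ⅑*3) - 1)*18 = -11*((4/9 - ⅓) - 1)*18 = -11*(⅑ - 1)*18 = -11*(-8/9)*18 = (88/9)*18 = 176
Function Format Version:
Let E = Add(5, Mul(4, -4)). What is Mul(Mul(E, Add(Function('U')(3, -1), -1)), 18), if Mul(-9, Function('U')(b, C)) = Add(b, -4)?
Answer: 176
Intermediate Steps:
Function('U')(b, C) = Add(Rational(4, 9), Mul(Rational(-1, 9), b)) (Function('U')(b, C) = Mul(Rational(-1, 9), Add(b, -4)) = Mul(Rational(-1, 9), Add(-4, b)) = Add(Rational(4, 9), Mul(Rational(-1, 9), b)))
E = -11 (E = Add(5, -16) = -11)
Mul(Mul(E, Add(Function('U')(3, -1), -1)), 18) = Mul(Mul(-11, Add(Add(Rational(4, 9), Mul(Rational(-1, 9), 3)), -1)), 18) = Mul(Mul(-11, Add(Add(Rational(4, 9), Rational(-1, 3)), -1)), 18) = Mul(Mul(-11, Add(Rational(1, 9), -1)), 18) = Mul(Mul(-11, Rational(-8, 9)), 18) = Mul(Rational(88, 9), 18) = 176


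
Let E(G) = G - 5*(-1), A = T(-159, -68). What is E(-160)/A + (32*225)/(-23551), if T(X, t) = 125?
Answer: -910081/588775 ≈ -1.5457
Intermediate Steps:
A = 125
E(G) = 5 + G (E(G) = G + 5 = 5 + G)
E(-160)/A + (32*225)/(-23551) = (5 - 160)/125 + (32*225)/(-23551) = -155*1/125 + 7200*(-1/23551) = -31/25 - 7200/23551 = -910081/588775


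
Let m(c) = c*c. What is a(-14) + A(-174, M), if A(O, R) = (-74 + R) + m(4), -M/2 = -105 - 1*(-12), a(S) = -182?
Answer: -54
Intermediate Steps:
m(c) = c²
M = 186 (M = -2*(-105 - 1*(-12)) = -2*(-105 + 12) = -2*(-93) = 186)
A(O, R) = -58 + R (A(O, R) = (-74 + R) + 4² = (-74 + R) + 16 = -58 + R)
a(-14) + A(-174, M) = -182 + (-58 + 186) = -182 + 128 = -54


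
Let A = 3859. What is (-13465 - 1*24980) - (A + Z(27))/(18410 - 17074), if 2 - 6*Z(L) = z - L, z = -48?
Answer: -308198351/8016 ≈ -38448.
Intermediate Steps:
Z(L) = 25/3 + L/6 (Z(L) = ⅓ - (-48 - L)/6 = ⅓ + (8 + L/6) = 25/3 + L/6)
(-13465 - 1*24980) - (A + Z(27))/(18410 - 17074) = (-13465 - 1*24980) - (3859 + (25/3 + (⅙)*27))/(18410 - 17074) = (-13465 - 24980) - (3859 + (25/3 + 9/2))/1336 = -38445 - (3859 + 77/6)/1336 = -38445 - 23231/(6*1336) = -38445 - 1*23231/8016 = -38445 - 23231/8016 = -308198351/8016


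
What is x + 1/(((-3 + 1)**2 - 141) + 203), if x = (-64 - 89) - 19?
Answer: -11351/66 ≈ -171.98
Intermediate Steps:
x = -172 (x = -153 - 19 = -172)
x + 1/(((-3 + 1)**2 - 141) + 203) = -172 + 1/(((-3 + 1)**2 - 141) + 203) = -172 + 1/(((-2)**2 - 141) + 203) = -172 + 1/((4 - 141) + 203) = -172 + 1/(-137 + 203) = -172 + 1/66 = -11351/66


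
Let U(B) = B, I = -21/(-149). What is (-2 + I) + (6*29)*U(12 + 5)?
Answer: 440465/149 ≈ 2956.1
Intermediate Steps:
I = 21/149 (I = -21*(-1/149) = 21/149 ≈ 0.14094)
(-2 + I) + (6*29)*U(12 + 5) = (-2 + 21/149) + (6*29)*(12 + 5) = -277/149 + 174*17 = -277/149 + 2958 = 440465/149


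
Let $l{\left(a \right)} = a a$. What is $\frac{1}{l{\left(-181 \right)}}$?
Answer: $\frac{1}{32761} \approx 3.0524 \cdot 10^{-5}$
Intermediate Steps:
$l{\left(a \right)} = a^{2}$
$\frac{1}{l{\left(-181 \right)}} = \frac{1}{\left(-181\right)^{2}} = \frac{1}{32761}$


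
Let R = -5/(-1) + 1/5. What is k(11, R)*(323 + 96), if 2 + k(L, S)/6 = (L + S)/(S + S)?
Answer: -28911/26 ≈ -1112.0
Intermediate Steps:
R = 26/5 (R = -5*(-1) + 1*(⅕) = 5 + ⅕ = 26/5 ≈ 5.2000)
k(L, S) = -12 + 3*(L + S)/S (k(L, S) = -12 + 6*((L + S)/(S + S)) = -12 + 6*((L + S)/((2*S))) = -12 + 6*((L + S)*(1/(2*S))) = -12 + 6*((L + S)/(2*S)) = -12 + 3*(L + S)/S)
k(11, R)*(323 + 96) = (-9 + 3*11/(26/5))*(323 + 96) = (-9 + 3*11*(5/26))*419 = (-9 + 165/26)*419 = -69/26*419 = -28911/26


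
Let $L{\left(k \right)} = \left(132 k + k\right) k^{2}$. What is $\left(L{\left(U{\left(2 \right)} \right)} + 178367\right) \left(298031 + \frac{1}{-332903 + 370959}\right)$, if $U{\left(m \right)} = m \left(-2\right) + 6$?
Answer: $\frac{2035082669917647}{38056} \approx 5.3476 \cdot 10^{10}$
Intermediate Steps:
$U{\left(m \right)} = 6 - 2 m$ ($U{\left(m \right)} = - 2 m + 6 = 6 - 2 m$)
$L{\left(k \right)} = 133 k^{3}$ ($L{\left(k \right)} = 133 k k^{2} = 133 k^{3}$)
$\left(L{\left(U{\left(2 \right)} \right)} + 178367\right) \left(298031 + \frac{1}{-332903 + 370959}\right) = \left(133 \left(6 - 4\right)^{3} + 178367\right) \left(298031 + \frac{1}{-332903 + 370959}\right) = \left(133 \left(6 - 4\right)^{3} + 178367\right) \left(298031 + \frac{1}{38056}\right) = \left(133 \cdot 2^{3} + 178367\right) \left(298031 + \frac{1}{38056}\right) = \left(133 \cdot 8 + 178367\right) \frac{11341867737}{38056} = \left(1064 + 178367\right) \frac{11341867737}{38056} = 179431 \cdot \frac{11341867737}{38056} = \frac{2035082669917647}{38056}$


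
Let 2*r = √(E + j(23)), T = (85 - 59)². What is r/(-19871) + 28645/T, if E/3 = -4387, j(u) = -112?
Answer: 28645/676 - I*√13273/39742 ≈ 42.374 - 0.0028989*I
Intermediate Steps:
T = 676 (T = 26² = 676)
E = -13161 (E = 3*(-4387) = -13161)
r = I*√13273/2 (r = √(-13161 - 112)/2 = √(-13273)/2 = (I*√13273)/2 = I*√13273/2 ≈ 57.604*I)
r/(-19871) + 28645/T = (I*√13273/2)/(-19871) + 28645/676 = (I*√13273/2)*(-1/19871) + 28645*(1/676) = -I*√13273/39742 + 28645/676 = 28645/676 - I*√13273/39742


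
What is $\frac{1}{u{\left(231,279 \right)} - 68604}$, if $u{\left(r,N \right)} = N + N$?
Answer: $- \frac{1}{68046} \approx -1.4696 \cdot 10^{-5}$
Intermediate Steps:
$u{\left(r,N \right)} = 2 N$
$\frac{1}{u{\left(231,279 \right)} - 68604} = \frac{1}{2 \cdot 279 - 68604} = \frac{1}{558 - 68604} = \frac{1}{-68046} = - \frac{1}{68046}$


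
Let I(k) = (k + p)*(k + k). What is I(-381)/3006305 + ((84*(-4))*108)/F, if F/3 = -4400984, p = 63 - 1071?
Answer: 83829374082/236262503645 ≈ 0.35481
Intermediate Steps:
p = -1008
F = -13202952 (F = 3*(-4400984) = -13202952)
I(k) = 2*k*(-1008 + k) (I(k) = (k - 1008)*(k + k) = (-1008 + k)*(2*k) = 2*k*(-1008 + k))
I(-381)/3006305 + ((84*(-4))*108)/F = (2*(-381)*(-1008 - 381))/3006305 + ((84*(-4))*108)/(-13202952) = (2*(-381)*(-1389))*(1/3006305) - 336*108*(-1/13202952) = 1058418*(1/3006305) - 36288*(-1/13202952) = 1058418/3006305 + 216/78589 = 83829374082/236262503645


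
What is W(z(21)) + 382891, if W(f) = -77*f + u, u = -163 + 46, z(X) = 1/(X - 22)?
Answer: 382851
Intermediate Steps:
z(X) = 1/(-22 + X)
u = -117
W(f) = -117 - 77*f (W(f) = -77*f - 117 = -117 - 77*f)
W(z(21)) + 382891 = (-117 - 77/(-22 + 21)) + 382891 = (-117 - 77/(-1)) + 382891 = (-117 - 77*(-1)) + 382891 = (-117 + 77) + 382891 = -40 + 382891 = 382851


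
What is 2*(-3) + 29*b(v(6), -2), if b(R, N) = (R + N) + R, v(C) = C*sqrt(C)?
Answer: -64 + 348*sqrt(6) ≈ 788.42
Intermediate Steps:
v(C) = C**(3/2)
b(R, N) = N + 2*R (b(R, N) = (N + R) + R = N + 2*R)
2*(-3) + 29*b(v(6), -2) = 2*(-3) + 29*(-2 + 2*6**(3/2)) = -6 + 29*(-2 + 2*(6*sqrt(6))) = -6 + 29*(-2 + 12*sqrt(6)) = -6 + (-58 + 348*sqrt(6)) = -64 + 348*sqrt(6)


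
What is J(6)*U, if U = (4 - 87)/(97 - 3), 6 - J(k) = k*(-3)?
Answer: -996/47 ≈ -21.191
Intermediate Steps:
J(k) = 6 + 3*k (J(k) = 6 - k*(-3) = 6 - (-3)*k = 6 + 3*k)
U = -83/94 ≈ -0.88298
J(6)*U = (6 + 3*6)*(-83/94) = (6 + 18)*(-83/94) = 24*(-83/94) = -996/47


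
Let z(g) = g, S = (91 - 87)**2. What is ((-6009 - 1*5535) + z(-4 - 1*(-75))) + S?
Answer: -11457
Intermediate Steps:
S = 16 (S = 4**2 = 16)
((-6009 - 1*5535) + z(-4 - 1*(-75))) + S = ((-6009 - 1*5535) + (-4 - 1*(-75))) + 16 = ((-6009 - 5535) + (-4 + 75)) + 16 = (-11544 + 71) + 16 = -11473 + 16 = -11457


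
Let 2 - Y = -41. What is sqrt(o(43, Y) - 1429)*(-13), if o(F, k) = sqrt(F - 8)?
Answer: -13*I*sqrt(1429 - sqrt(35)) ≈ -490.41*I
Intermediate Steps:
Y = 43 (Y = 2 - 1*(-41) = 2 + 41 = 43)
o(F, k) = sqrt(-8 + F)
sqrt(o(43, Y) - 1429)*(-13) = sqrt(sqrt(-8 + 43) - 1429)*(-13) = sqrt(sqrt(35) - 1429)*(-13) = sqrt(-1429 + sqrt(35))*(-13) = -13*sqrt(-1429 + sqrt(35))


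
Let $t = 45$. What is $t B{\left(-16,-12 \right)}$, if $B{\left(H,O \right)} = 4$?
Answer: $180$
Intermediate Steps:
$t B{\left(-16,-12 \right)} = 45 \cdot 4 = 180$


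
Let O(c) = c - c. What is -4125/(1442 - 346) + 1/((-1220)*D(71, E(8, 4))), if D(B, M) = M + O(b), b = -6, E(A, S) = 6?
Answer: -471814/125355 ≈ -3.7638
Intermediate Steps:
O(c) = 0
D(B, M) = M (D(B, M) = M + 0 = M)
-4125/(1442 - 346) + 1/((-1220)*D(71, E(8, 4))) = -4125/(1442 - 346) + 1/(-1220*6) = -4125/1096 - 1/1220*⅙ = -4125*1/1096 - 1/7320 = -4125/1096 - 1/7320 = -471814/125355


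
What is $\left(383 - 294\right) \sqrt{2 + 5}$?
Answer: $89 \sqrt{7} \approx 235.47$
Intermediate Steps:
$\left(383 - 294\right) \sqrt{2 + 5} = \left(383 - 294\right) \sqrt{7} = 89 \sqrt{7}$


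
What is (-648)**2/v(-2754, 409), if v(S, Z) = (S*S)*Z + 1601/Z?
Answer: 171740736/1268745422597 ≈ 0.00013536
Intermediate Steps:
v(S, Z) = 1601/Z + Z*S**2 (v(S, Z) = S**2*Z + 1601/Z = Z*S**2 + 1601/Z = 1601/Z + Z*S**2)
(-648)**2/v(-2754, 409) = (-648)**2/(1601/409 + 409*(-2754)**2) = 419904/(1601*(1/409) + 409*7584516) = 419904/(1601/409 + 3102067044) = 419904/(1268745422597/409) = 419904*(409/1268745422597) = 171740736/1268745422597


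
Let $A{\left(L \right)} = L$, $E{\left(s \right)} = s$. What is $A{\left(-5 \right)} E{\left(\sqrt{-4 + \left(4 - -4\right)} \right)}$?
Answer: $-10$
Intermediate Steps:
$A{\left(-5 \right)} E{\left(\sqrt{-4 + \left(4 - -4\right)} \right)} = - 5 \sqrt{-4 + \left(4 - -4\right)} = - 5 \sqrt{-4 + \left(4 + 4\right)} = - 5 \sqrt{-4 + 8} = - 5 \sqrt{4} = \left(-5\right) 2 = -10$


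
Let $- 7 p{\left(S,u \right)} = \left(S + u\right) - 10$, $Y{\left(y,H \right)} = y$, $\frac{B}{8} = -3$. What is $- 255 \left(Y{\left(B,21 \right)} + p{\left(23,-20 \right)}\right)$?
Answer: $5865$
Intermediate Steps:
$B = -24$ ($B = 8 \left(-3\right) = -24$)
$p{\left(S,u \right)} = \frac{10}{7} - \frac{S}{7} - \frac{u}{7}$ ($p{\left(S,u \right)} = - \frac{\left(S + u\right) - 10}{7} = - \frac{-10 + S + u}{7} = \frac{10}{7} - \frac{S}{7} - \frac{u}{7}$)
$- 255 \left(Y{\left(B,21 \right)} + p{\left(23,-20 \right)}\right) = - 255 \left(-24 - -1\right) = - 255 \left(-24 + \left(\frac{10}{7} - \frac{23}{7} + \frac{20}{7}\right)\right) = - 255 \left(-24 + 1\right) = \left(-255\right) \left(-23\right) = 5865$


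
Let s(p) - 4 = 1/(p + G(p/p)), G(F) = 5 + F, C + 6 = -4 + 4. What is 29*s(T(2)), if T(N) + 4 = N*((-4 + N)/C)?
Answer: 1015/8 ≈ 126.88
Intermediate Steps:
C = -6 (C = -6 + (-4 + 4) = -6 + 0 = -6)
T(N) = -4 + N*(2/3 - N/6) (T(N) = -4 + N*((-4 + N)/(-6)) = -4 + N*((-4 + N)*(-1/6)) = -4 + N*(2/3 - N/6))
s(p) = 4 + 1/(6 + p) (s(p) = 4 + 1/(p + (5 + p/p)) = 4 + 1/(p + (5 + 1)) = 4 + 1/(p + 6) = 4 + 1/(6 + p))
29*s(T(2)) = 29*((25 + 4*(-4 - 1/6*2**2 + (2/3)*2))/(6 + (-4 - 1/6*2**2 + (2/3)*2))) = 29*((25 + 4*(-4 - 1/6*4 + 4/3))/(6 + (-4 - 1/6*4 + 4/3))) = 29*((25 + 4*(-4 - 2/3 + 4/3))/(6 + (-4 - 2/3 + 4/3))) = 29*((25 + 4*(-10/3))/(6 - 10/3)) = 29*((25 - 40/3)/(8/3)) = 29*((3/8)*(35/3)) = 29*(35/8) = 1015/8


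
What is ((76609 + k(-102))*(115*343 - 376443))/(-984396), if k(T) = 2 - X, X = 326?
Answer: 12853946215/492198 ≈ 26115.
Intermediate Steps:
k(T) = -324 (k(T) = 2 - 1*326 = 2 - 326 = -324)
((76609 + k(-102))*(115*343 - 376443))/(-984396) = ((76609 - 324)*(115*343 - 376443))/(-984396) = (76285*(39445 - 376443))*(-1/984396) = (76285*(-336998))*(-1/984396) = -25707892430*(-1/984396) = 12853946215/492198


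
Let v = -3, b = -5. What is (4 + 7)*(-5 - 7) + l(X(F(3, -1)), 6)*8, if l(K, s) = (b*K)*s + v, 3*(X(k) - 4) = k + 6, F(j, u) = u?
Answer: -1516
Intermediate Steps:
X(k) = 6 + k/3 (X(k) = 4 + (k + 6)/3 = 4 + (6 + k)/3 = 4 + (2 + k/3) = 6 + k/3)
l(K, s) = -3 - 5*K*s (l(K, s) = (-5*K)*s - 3 = -5*K*s - 3 = -3 - 5*K*s)
(4 + 7)*(-5 - 7) + l(X(F(3, -1)), 6)*8 = (4 + 7)*(-5 - 7) + (-3 - 5*(6 + (⅓)*(-1))*6)*8 = 11*(-12) + (-3 - 5*(6 - ⅓)*6)*8 = -132 + (-3 - 5*17/3*6)*8 = -132 + (-3 - 170)*8 = -132 - 173*8 = -132 - 1384 = -1516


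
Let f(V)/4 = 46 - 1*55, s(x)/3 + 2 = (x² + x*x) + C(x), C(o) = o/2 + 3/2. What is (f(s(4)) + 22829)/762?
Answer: 22793/762 ≈ 29.912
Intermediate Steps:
C(o) = 3/2 + o/2 (C(o) = o*(½) + 3*(½) = o/2 + 3/2 = 3/2 + o/2)
s(x) = -3/2 + 6*x² + 3*x/2 (s(x) = -6 + 3*((x² + x*x) + (3/2 + x/2)) = -6 + 3*((x² + x²) + (3/2 + x/2)) = -6 + 3*(2*x² + (3/2 + x/2)) = -6 + 3*(3/2 + x/2 + 2*x²) = -6 + (9/2 + 6*x² + 3*x/2) = -3/2 + 6*x² + 3*x/2)
f(V) = -36 (f(V) = 4*(46 - 1*55) = 4*(46 - 55) = 4*(-9) = -36)
(f(s(4)) + 22829)/762 = (-36 + 22829)/762 = 22793*(1/762) = 22793/762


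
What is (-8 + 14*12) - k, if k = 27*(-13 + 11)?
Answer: 214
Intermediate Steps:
k = -54 (k = 27*(-2) = -54)
(-8 + 14*12) - k = (-8 + 14*12) - 1*(-54) = (-8 + 168) + 54 = 160 + 54 = 214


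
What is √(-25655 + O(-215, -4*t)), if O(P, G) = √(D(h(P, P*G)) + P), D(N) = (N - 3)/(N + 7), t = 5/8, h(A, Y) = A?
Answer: √(-17342780 + 13*I*√578526)/26 ≈ 0.045661 + 160.17*I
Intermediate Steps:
t = 5/8 (t = 5*(⅛) = 5/8 ≈ 0.62500)
D(N) = (-3 + N)/(7 + N)
O(P, G) = √(P + (-3 + P)/(7 + P)) (O(P, G) = √((-3 + P)/(7 + P) + P) = √(P + (-3 + P)/(7 + P)))
√(-25655 + O(-215, -4*t)) = √(-25655 + √((-3 - 215 - 215*(7 - 215))/(7 - 215))) = √(-25655 + √((-3 - 215 - 215*(-208))/(-208))) = √(-25655 + √(-(-3 - 215 + 44720)/208)) = √(-25655 + √(-1/208*44502)) = √(-25655 + √(-22251/104)) = √(-25655 + I*√578526/52)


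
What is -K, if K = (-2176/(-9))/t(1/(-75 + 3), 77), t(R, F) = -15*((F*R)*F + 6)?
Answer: -17408/82455 ≈ -0.21112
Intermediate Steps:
t(R, F) = -90 - 15*R*F**2 (t(R, F) = -15*(R*F**2 + 6) = -15*(6 + R*F**2) = -90 - 15*R*F**2)
K = 17408/82455 (K = (-2176/(-9))/(-90 - 15*77**2/(-75 + 3)) = (-2176*(-1)/9)/(-90 - 15*5929/(-72)) = (-128*(-17/9))/(-90 - 15*(-1/72)*5929) = 2176/(9*(-90 + 29645/24)) = 2176/(9*(27485/24)) = (2176/9)*(24/27485) = 17408/82455 ≈ 0.21112)
-K = -1*17408/82455 = -17408/82455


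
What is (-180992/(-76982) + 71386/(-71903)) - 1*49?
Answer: -131854084915/2767618373 ≈ -47.642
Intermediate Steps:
(-180992/(-76982) + 71386/(-71903)) - 1*49 = (-180992*(-1/76982) + 71386*(-1/71903)) - 49 = (90496/38491 - 71386/71903) - 49 = 3759215362/2767618373 - 49 = -131854084915/2767618373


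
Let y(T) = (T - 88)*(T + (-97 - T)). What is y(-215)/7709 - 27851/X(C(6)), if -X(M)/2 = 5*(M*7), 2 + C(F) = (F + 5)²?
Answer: 459530389/64215970 ≈ 7.1560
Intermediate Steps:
C(F) = -2 + (5 + F)² (C(F) = -2 + (F + 5)² = -2 + (5 + F)²)
y(T) = 8536 - 97*T (y(T) = (-88 + T)*(-97) = 8536 - 97*T)
X(M) = -70*M (X(M) = -10*M*7 = -10*7*M = -70*M)
y(-215)/7709 - 27851/X(C(6)) = (8536 - 97*(-215))/7709 - 27851*(-1/(70*(-2 + (5 + 6)²))) = (8536 + 20855)*(1/7709) - 27851*(-1/(70*(-2 + 11²))) = 29391*(1/7709) - 27851*(-1/(70*(-2 + 121))) = 29391/7709 - 27851/((-70*119)) = 29391/7709 - 27851/(-8330) = 29391/7709 - 27851*(-1/8330) = 29391/7709 + 27851/8330 = 459530389/64215970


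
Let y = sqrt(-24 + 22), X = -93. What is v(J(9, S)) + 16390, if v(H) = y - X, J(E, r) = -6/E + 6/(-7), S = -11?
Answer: 16483 + I*sqrt(2) ≈ 16483.0 + 1.4142*I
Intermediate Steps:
y = I*sqrt(2) (y = sqrt(-2) = I*sqrt(2) ≈ 1.4142*I)
J(E, r) = -6/7 - 6/E (J(E, r) = -6/E + 6*(-1/7) = -6/E - 6/7 = -6/7 - 6/E)
v(H) = 93 + I*sqrt(2) (v(H) = I*sqrt(2) - 1*(-93) = I*sqrt(2) + 93 = 93 + I*sqrt(2))
v(J(9, S)) + 16390 = (93 + I*sqrt(2)) + 16390 = 16483 + I*sqrt(2)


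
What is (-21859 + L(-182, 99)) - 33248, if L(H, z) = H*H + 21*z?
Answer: -19904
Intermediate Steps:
L(H, z) = H**2 + 21*z
(-21859 + L(-182, 99)) - 33248 = (-21859 + ((-182)**2 + 21*99)) - 33248 = (-21859 + (33124 + 2079)) - 33248 = (-21859 + 35203) - 33248 = 13344 - 33248 = -19904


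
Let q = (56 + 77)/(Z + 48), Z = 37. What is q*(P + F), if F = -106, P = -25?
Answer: -17423/85 ≈ -204.98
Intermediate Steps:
q = 133/85 (q = (56 + 77)/(37 + 48) = 133/85 ≈ 1.5647)
q*(P + F) = 133*(-25 - 106)/85 = (133/85)*(-131) = -17423/85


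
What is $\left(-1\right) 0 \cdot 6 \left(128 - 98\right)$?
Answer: $0$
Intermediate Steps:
$\left(-1\right) 0 \cdot 6 \left(128 - 98\right) = 0 \cdot 6 \cdot 30 = 0 \cdot 30 = 0$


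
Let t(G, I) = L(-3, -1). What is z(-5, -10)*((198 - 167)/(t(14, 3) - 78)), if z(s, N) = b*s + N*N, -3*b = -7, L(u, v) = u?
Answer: -8215/243 ≈ -33.807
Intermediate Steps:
b = 7/3 (b = -⅓*(-7) = 7/3 ≈ 2.3333)
t(G, I) = -3
z(s, N) = N² + 7*s/3 (z(s, N) = 7*s/3 + N*N = 7*s/3 + N² = N² + 7*s/3)
z(-5, -10)*((198 - 167)/(t(14, 3) - 78)) = ((-10)² + (7/3)*(-5))*((198 - 167)/(-3 - 78)) = (100 - 35/3)*(31/(-81)) = 265*(31*(-1/81))/3 = (265/3)*(-31/81) = -8215/243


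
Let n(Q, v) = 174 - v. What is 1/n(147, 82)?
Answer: 1/92 ≈ 0.010870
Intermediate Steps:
1/n(147, 82) = 1/(174 - 1*82) = 1/(174 - 82) = 1/92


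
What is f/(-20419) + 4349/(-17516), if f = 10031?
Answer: -37786461/51094172 ≈ -0.73955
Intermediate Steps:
f/(-20419) + 4349/(-17516) = 10031/(-20419) + 4349/(-17516) = 10031*(-1/20419) + 4349*(-1/17516) = -1433/2917 - 4349/17516 = -37786461/51094172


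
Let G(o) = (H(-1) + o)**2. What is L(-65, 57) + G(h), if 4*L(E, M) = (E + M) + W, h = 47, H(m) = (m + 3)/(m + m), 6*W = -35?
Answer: 50701/24 ≈ 2112.5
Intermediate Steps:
W = -35/6 (W = (1/6)*(-35) = -35/6 ≈ -5.8333)
H(m) = (3 + m)/(2*m) (H(m) = (3 + m)/((2*m)) = (3 + m)*(1/(2*m)) = (3 + m)/(2*m))
L(E, M) = -35/24 + E/4 + M/4 (L(E, M) = ((E + M) - 35/6)/4 = (-35/6 + E + M)/4 = -35/24 + E/4 + M/4)
G(o) = (-1 + o)**2 (G(o) = ((1/2)*(3 - 1)/(-1) + o)**2 = ((1/2)*(-1)*2 + o)**2 = (-1 + o)**2)
L(-65, 57) + G(h) = (-35/24 + (1/4)*(-65) + (1/4)*57) + (-1 + 47)**2 = (-35/24 - 65/4 + 57/4) + 46**2 = -83/24 + 2116 = 50701/24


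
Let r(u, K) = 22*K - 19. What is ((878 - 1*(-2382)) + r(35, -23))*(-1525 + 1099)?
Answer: -1165110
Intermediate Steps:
r(u, K) = -19 + 22*K
((878 - 1*(-2382)) + r(35, -23))*(-1525 + 1099) = ((878 - 1*(-2382)) + (-19 + 22*(-23)))*(-1525 + 1099) = ((878 + 2382) + (-19 - 506))*(-426) = (3260 - 525)*(-426) = 2735*(-426) = -1165110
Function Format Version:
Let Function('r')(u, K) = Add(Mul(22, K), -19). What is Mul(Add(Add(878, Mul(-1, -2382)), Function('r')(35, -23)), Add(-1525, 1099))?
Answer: -1165110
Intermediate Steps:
Function('r')(u, K) = Add(-19, Mul(22, K))
Mul(Add(Add(878, Mul(-1, -2382)), Function('r')(35, -23)), Add(-1525, 1099)) = Mul(Add(Add(878, Mul(-1, -2382)), Add(-19, Mul(22, -23))), Add(-1525, 1099)) = Mul(Add(Add(878, 2382), Add(-19, -506)), -426) = Mul(Add(3260, -525), -426) = Mul(2735, -426) = -1165110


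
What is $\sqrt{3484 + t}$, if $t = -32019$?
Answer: $i \sqrt{28535} \approx 168.92 i$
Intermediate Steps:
$\sqrt{3484 + t} = \sqrt{3484 - 32019} = \sqrt{-28535} = i \sqrt{28535}$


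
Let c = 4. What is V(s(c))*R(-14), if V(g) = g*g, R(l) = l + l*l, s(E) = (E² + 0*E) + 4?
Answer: 72800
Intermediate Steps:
s(E) = 4 + E² (s(E) = (E² + 0) + 4 = E² + 4 = 4 + E²)
R(l) = l + l²
V(g) = g²
V(s(c))*R(-14) = (4 + 4²)²*(-14*(1 - 14)) = (4 + 16)²*(-14*(-13)) = 20²*182 = 400*182 = 72800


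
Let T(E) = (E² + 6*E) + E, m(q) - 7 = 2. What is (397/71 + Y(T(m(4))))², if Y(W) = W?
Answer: 112805641/5041 ≈ 22378.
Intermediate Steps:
m(q) = 9 (m(q) = 7 + 2 = 9)
T(E) = E² + 7*E
(397/71 + Y(T(m(4))))² = (397/71 + 9*(7 + 9))² = (397*(1/71) + 9*16)² = (397/71 + 144)² = (10621/71)² = 112805641/5041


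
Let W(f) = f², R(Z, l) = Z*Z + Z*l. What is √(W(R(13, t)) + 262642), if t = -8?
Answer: √266867 ≈ 516.59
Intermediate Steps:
R(Z, l) = Z² + Z*l
√(W(R(13, t)) + 262642) = √((13*(13 - 8))² + 262642) = √((13*5)² + 262642) = √(65² + 262642) = √(4225 + 262642) = √266867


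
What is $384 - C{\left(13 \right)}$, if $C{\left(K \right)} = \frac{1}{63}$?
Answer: $\frac{24191}{63} \approx 383.98$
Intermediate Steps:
$C{\left(K \right)} = \frac{1}{63}$
$384 - C{\left(13 \right)} = 384 - \frac{1}{63} = \frac{24191}{63}$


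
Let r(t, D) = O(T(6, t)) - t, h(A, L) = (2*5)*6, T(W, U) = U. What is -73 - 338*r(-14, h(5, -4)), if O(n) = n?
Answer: -73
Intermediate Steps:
h(A, L) = 60 (h(A, L) = 10*6 = 60)
r(t, D) = 0 (r(t, D) = t - t = 0)
-73 - 338*r(-14, h(5, -4)) = -73 - 338*0 = -73 + 0 = -73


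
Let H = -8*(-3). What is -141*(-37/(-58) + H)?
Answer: -201489/58 ≈ -3473.9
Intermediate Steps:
H = 24
-141*(-37/(-58) + H) = -141*(-37/(-58) + 24) = -141*(-37*(-1/58) + 24) = -141*(37/58 + 24) = -141*1429/58 = -201489/58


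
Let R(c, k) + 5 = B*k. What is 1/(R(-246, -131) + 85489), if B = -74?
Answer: 1/95178 ≈ 1.0507e-5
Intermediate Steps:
R(c, k) = -5 - 74*k
1/(R(-246, -131) + 85489) = 1/((-5 - 74*(-131)) + 85489) = 1/((-5 + 9694) + 85489) = 1/(9689 + 85489) = 1/95178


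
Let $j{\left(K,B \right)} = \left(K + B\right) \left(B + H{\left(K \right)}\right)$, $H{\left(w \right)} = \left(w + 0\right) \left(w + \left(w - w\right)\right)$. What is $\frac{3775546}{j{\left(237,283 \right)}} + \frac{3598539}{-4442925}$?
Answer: $- \frac{2962026285817}{4347408036400} \approx -0.68133$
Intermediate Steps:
$H{\left(w \right)} = w^{2}$ ($H{\left(w \right)} = w \left(w + 0\right) = w w = w^{2}$)
$j{\left(K,B \right)} = \left(B + K\right) \left(B + K^{2}\right)$ ($j{\left(K,B \right)} = \left(K + B\right) \left(B + K^{2}\right) = \left(B + K\right) \left(B + K^{2}\right)$)
$\frac{3775546}{j{\left(237,283 \right)}} + \frac{3598539}{-4442925} = \frac{3775546}{283^{2} + 237^{3} + 283 \cdot 237 + 283 \cdot 237^{2}} + \frac{3598539}{-4442925} = \frac{3775546}{80089 + 13312053 + 67071 + 283 \cdot 56169} + 3598539 \left(- \frac{1}{4442925}\right) = \frac{3775546}{80089 + 13312053 + 67071 + 15895827} - \frac{1199513}{1480975} = \frac{3775546}{29355040} - \frac{1199513}{1480975} = 3775546 \cdot \frac{1}{29355040} - \frac{1199513}{1480975} = \frac{1887773}{14677520} - \frac{1199513}{1480975} = - \frac{2962026285817}{4347408036400}$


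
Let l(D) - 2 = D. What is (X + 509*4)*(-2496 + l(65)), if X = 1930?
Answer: -9633414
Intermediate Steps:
l(D) = 2 + D
(X + 509*4)*(-2496 + l(65)) = (1930 + 509*4)*(-2496 + (2 + 65)) = (1930 + 2036)*(-2496 + 67) = 3966*(-2429) = -9633414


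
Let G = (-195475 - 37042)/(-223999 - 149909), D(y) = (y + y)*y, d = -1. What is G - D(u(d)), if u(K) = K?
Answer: -515299/373908 ≈ -1.3781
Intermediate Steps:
D(y) = 2*y² (D(y) = (2*y)*y = 2*y²)
G = 232517/373908 (G = -232517/(-373908) = -232517*(-1/373908) = 232517/373908 ≈ 0.62186)
G - D(u(d)) = 232517/373908 - 2*(-1)² = 232517/373908 - 2 = -515299/373908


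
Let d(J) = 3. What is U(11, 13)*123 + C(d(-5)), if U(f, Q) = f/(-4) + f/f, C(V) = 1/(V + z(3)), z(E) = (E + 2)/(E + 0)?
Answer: -6021/28 ≈ -215.04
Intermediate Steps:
z(E) = (2 + E)/E
C(V) = 1/(5/3 + V) (C(V) = 1/(V + (2 + 3)/3) = 1/(V + (1/3)*5) = 1/(V + 5/3) = 1/(5/3 + V))
U(f, Q) = 1 - f/4 (U(f, Q) = f*(-1/4) + 1 = -f/4 + 1 = 1 - f/4)
U(11, 13)*123 + C(d(-5)) = (1 - 1/4*11)*123 + 3/(5 + 3*3) = (1 - 11/4)*123 + 3/(5 + 9) = -7/4*123 + 3/14 = -861/4 + 3*(1/14) = -861/4 + 3/14 = -6021/28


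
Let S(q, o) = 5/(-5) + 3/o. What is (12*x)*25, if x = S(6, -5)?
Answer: -480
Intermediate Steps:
S(q, o) = -1 + 3/o (S(q, o) = 5*(-⅕) + 3/o = -1 + 3/o)
x = -8/5 (x = (3 - 1*(-5))/(-5) = -(3 + 5)/5 = -⅕*8 = -8/5 ≈ -1.6000)
(12*x)*25 = (12*(-8/5))*25 = -96/5*25 = -480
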